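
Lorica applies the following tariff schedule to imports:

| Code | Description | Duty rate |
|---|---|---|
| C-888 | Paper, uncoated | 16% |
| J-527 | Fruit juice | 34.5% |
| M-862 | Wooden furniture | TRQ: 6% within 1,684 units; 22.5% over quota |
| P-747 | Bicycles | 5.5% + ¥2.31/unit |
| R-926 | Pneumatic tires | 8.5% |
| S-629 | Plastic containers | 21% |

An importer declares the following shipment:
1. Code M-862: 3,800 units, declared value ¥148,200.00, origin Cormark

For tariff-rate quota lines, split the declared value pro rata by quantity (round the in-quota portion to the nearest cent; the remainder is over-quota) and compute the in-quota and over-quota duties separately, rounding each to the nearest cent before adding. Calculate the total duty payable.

¥22,508.46

Line 1 (M-862, Cormark, 3,800 units, ¥148,200.00):
Code M-862 is under a tariff-rate quota (threshold 1,684 units). In-quota: 1,684 units at 6%; over-quota: 2,116 units at 22.5%.
Pro-rata value split: in-quota = ¥148,200.00 × 1,684/3,800 = ¥65,676.00; over-quota = ¥148,200.00 − ¥65,676.00 = ¥82,524.00.
In-quota duty = ¥65,676.00 × 6% = ¥3,940.56. Over-quota duty = ¥82,524.00 × 22.5% = ¥18,567.90.
Line duty = ¥3,940.56 + ¥18,567.90 = ¥22,508.46.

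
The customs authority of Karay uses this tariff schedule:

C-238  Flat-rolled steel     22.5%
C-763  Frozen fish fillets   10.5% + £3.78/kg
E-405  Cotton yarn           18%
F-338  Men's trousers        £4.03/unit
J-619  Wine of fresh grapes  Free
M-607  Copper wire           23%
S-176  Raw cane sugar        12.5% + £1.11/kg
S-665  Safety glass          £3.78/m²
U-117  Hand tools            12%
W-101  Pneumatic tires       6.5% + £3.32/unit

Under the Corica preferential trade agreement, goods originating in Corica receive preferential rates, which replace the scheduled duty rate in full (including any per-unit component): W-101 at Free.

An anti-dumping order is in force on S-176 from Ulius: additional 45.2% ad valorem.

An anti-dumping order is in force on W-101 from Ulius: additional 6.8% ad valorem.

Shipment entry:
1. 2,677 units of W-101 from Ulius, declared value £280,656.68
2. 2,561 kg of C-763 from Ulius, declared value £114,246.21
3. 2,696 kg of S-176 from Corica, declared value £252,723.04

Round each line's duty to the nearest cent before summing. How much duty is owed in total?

Line 1 (W-101, Ulius, 2,677 units, £280,656.68):
Base rate for W-101 is 6.5% + £3.32/unit.
W-101 has an FTA preferential rate, but origin Ulius is not Corica; base rate stands.
Additional duty on W-101 from Ulius: +6.8%. Applied ad valorem rate: 6.5% + 6.8% = 13.3%.
Duty = £280,656.68 × 13.3% + 2,677 × £3.32 = £46,214.98.
Line 2 (C-763, Ulius, 2,561 kg, £114,246.21):
Base rate for C-763 is 10.5% + £3.78/kg.
Duty = £114,246.21 × 10.5% + 2,561 × £3.78 = £21,676.43.
Line 3 (S-176, Corica, 2,696 kg, £252,723.04):
Base rate for S-176 is 12.5% + £1.11/kg.
Origin Corica is the FTA partner but S-176 is not on the preference list; base rate stands.
The additional-duty order on S-176 targets Ulius, not Corica; it does not apply.
Duty = £252,723.04 × 12.5% + 2,696 × £1.11 = £34,582.94.
Total = £46,214.98 + £21,676.43 + £34,582.94 = £102,474.35.

£102,474.35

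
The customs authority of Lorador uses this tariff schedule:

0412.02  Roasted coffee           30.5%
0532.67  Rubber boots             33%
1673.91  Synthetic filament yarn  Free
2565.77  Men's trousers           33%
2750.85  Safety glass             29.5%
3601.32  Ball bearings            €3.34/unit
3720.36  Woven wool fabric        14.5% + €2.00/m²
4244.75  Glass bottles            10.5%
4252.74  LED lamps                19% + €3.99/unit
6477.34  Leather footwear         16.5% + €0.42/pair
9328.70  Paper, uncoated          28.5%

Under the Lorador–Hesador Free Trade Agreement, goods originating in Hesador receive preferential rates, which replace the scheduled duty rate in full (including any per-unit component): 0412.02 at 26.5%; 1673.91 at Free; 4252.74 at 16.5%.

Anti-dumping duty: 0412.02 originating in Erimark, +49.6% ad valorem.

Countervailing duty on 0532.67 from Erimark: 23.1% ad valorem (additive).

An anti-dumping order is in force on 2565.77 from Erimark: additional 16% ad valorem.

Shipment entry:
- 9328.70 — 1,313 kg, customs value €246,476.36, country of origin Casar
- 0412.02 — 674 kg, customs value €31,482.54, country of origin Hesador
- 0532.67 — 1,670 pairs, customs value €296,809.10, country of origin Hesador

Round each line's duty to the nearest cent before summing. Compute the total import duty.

Line 1 (9328.70, Casar, 1,313 kg, €246,476.36):
Base rate for 9328.70 is 28.5%.
Duty = €246,476.36 × 28.5% = €70,245.76.
Line 2 (0412.02, Hesador, 674 kg, €31,482.54):
Base rate for 0412.02 is 30.5%.
Origin Hesador qualifies under the Lorador–Hesador agreement and 0412.02 is covered: preferential rate 26.5% applies instead.
The additional-duty order on 0412.02 targets Erimark, not Hesador; it does not apply.
Duty = €31,482.54 × 26.5% = €8,342.87.
Line 3 (0532.67, Hesador, 1,670 pairs, €296,809.10):
Base rate for 0532.67 is 33%.
Origin Hesador is the FTA partner but 0532.67 is not on the preference list; base rate stands.
The additional-duty order on 0532.67 targets Erimark, not Hesador; it does not apply.
Duty = €296,809.10 × 33% = €97,947.00.
Total = €70,245.76 + €8,342.87 + €97,947.00 = €176,535.63.

€176,535.63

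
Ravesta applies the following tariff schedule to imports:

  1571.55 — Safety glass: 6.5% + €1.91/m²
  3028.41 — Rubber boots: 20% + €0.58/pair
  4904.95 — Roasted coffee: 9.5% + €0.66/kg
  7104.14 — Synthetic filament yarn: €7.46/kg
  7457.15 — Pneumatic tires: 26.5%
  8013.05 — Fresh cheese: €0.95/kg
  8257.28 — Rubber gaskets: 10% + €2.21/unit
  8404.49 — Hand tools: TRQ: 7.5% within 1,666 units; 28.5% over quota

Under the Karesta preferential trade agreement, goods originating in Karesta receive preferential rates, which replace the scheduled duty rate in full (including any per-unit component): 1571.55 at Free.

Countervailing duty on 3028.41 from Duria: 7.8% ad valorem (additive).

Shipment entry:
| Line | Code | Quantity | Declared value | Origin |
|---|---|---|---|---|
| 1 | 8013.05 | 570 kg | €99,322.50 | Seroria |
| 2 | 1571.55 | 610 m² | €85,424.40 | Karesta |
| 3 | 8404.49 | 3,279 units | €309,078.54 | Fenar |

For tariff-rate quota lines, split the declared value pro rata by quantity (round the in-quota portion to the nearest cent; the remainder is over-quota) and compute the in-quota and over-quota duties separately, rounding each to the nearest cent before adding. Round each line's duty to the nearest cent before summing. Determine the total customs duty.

Line 1 (8013.05, Seroria, 570 kg, €99,322.50):
Base rate for 8013.05 is €0.95/kg.
Duty = 570 × €0.95 = €541.50.
Line 2 (1571.55, Karesta, 610 m², €85,424.40):
Base rate for 1571.55 is 6.5% + €1.91/m².
Origin Karesta qualifies under the Ravesta–Karesta agreement and 1571.55 is covered: preferential rate Free applies instead.
Duty = €85,424.40 × 0% = €0.00.
Line 3 (8404.49, Fenar, 3,279 units, €309,078.54):
Code 8404.49 is under a tariff-rate quota (threshold 1,666 units). In-quota: 1,666 units at 7.5%; over-quota: 1,613 units at 28.5%.
Pro-rata value split: in-quota = €309,078.54 × 1,666/3,279 = €157,037.16; over-quota = €309,078.54 − €157,037.16 = €152,041.38.
In-quota duty = €157,037.16 × 7.5% = €11,777.79. Over-quota duty = €152,041.38 × 28.5% = €43,331.79.
Line duty = €11,777.79 + €43,331.79 = €55,109.58.
Total = €541.50 + €0.00 + €55,109.58 = €55,651.08.

€55,651.08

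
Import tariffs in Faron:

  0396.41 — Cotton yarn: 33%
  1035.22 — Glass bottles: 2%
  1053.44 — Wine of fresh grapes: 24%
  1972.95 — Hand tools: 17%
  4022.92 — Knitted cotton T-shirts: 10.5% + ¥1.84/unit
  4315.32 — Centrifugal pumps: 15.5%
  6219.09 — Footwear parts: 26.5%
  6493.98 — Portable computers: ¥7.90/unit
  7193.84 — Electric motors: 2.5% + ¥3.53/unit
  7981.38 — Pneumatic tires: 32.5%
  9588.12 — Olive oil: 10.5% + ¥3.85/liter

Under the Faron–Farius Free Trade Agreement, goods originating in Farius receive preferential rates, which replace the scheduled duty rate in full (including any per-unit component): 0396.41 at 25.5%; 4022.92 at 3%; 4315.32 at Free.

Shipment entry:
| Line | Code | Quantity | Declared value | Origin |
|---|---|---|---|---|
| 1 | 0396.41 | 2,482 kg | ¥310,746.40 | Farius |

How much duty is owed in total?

¥79,240.33

Line 1 (0396.41, Farius, 2,482 kg, ¥310,746.40):
Base rate for 0396.41 is 33%.
Origin Farius qualifies under the Faron–Farius agreement and 0396.41 is covered: preferential rate 25.5% applies instead.
Duty = ¥310,746.40 × 25.5% = ¥79,240.33.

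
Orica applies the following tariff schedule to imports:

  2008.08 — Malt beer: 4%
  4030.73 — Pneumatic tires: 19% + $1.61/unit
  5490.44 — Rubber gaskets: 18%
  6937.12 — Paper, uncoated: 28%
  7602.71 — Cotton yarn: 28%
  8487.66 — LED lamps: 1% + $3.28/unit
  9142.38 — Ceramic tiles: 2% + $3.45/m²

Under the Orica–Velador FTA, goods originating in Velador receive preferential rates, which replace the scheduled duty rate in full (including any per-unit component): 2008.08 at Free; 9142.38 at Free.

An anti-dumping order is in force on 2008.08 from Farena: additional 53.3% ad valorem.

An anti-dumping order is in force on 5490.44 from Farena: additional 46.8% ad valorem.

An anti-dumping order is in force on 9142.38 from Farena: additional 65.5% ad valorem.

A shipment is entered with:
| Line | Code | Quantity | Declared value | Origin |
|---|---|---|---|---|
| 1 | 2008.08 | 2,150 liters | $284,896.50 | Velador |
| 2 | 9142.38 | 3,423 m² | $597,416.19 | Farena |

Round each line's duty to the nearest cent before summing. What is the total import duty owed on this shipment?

$415,065.28

Line 1 (2008.08, Velador, 2,150 liters, $284,896.50):
Base rate for 2008.08 is 4%.
Origin Velador qualifies under the Orica–Velador agreement and 2008.08 is covered: preferential rate Free applies instead.
The additional-duty order on 2008.08 targets Farena, not Velador; it does not apply.
Duty = $284,896.50 × 0% = $0.00.
Line 2 (9142.38, Farena, 3,423 m², $597,416.19):
Base rate for 9142.38 is 2% + $3.45/m².
9142.38 has an FTA preferential rate, but origin Farena is not Velador; base rate stands.
Additional duty on 9142.38 from Farena: +65.5%. Applied ad valorem rate: 2% + 65.5% = 67.5%.
Duty = $597,416.19 × 67.5% + 3,423 × $3.45 = $415,065.28.
Total = $0.00 + $415,065.28 = $415,065.28.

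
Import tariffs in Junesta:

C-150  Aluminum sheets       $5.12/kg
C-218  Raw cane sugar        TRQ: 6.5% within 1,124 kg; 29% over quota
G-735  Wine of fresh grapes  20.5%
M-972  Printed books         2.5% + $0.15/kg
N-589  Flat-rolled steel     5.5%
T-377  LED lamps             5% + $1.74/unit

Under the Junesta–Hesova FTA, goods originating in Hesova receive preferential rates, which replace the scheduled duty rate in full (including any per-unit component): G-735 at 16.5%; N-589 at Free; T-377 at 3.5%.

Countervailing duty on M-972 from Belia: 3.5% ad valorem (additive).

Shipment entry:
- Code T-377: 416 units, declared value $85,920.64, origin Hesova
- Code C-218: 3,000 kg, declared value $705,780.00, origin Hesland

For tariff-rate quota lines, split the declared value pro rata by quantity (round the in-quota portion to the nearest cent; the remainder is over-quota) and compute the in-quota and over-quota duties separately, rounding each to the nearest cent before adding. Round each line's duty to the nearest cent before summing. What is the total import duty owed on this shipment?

$148,186.17

Line 1 (T-377, Hesova, 416 units, $85,920.64):
Base rate for T-377 is 5% + $1.74/unit.
Origin Hesova qualifies under the Junesta–Hesova agreement and T-377 is covered: preferential rate 3.5% applies instead.
Duty = $85,920.64 × 3.5% = $3,007.22.
Line 2 (C-218, Hesland, 3,000 kg, $705,780.00):
Code C-218 is under a tariff-rate quota (threshold 1,124 kg). In-quota: 1,124 kg at 6.5%; over-quota: 1,876 kg at 29%.
Pro-rata value split: in-quota = $705,780.00 × 1,124/3,000 = $264,432.24; over-quota = $705,780.00 − $264,432.24 = $441,347.76.
In-quota duty = $264,432.24 × 6.5% = $17,188.10. Over-quota duty = $441,347.76 × 29% = $127,990.85.
Line duty = $17,188.10 + $127,990.85 = $145,178.95.
Total = $3,007.22 + $145,178.95 = $148,186.17.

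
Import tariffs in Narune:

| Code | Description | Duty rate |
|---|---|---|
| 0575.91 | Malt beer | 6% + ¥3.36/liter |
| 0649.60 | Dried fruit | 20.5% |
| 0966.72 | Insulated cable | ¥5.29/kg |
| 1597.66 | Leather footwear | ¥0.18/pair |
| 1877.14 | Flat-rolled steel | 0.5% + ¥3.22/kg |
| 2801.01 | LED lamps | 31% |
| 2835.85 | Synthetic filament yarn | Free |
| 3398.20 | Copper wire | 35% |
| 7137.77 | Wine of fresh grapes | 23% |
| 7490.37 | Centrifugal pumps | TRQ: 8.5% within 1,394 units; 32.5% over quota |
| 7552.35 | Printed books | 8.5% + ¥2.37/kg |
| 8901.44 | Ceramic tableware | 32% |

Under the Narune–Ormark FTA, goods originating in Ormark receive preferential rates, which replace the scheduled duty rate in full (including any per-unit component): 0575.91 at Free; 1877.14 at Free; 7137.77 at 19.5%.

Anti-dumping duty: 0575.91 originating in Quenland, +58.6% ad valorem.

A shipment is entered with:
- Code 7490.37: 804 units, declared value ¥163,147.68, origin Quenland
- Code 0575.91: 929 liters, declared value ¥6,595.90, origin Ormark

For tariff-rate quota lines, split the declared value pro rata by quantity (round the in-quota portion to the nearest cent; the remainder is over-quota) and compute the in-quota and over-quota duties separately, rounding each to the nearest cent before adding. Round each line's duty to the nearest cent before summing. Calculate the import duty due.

Line 1 (7490.37, Quenland, 804 units, ¥163,147.68):
Code 7490.37 is under a tariff-rate quota (threshold 1,394 units). Quantity 804 units is within the quota, so the in-quota rate 8.5% applies to the full value.
Duty = ¥163,147.68 × 8.5% = ¥13,867.55.
Line 2 (0575.91, Ormark, 929 liters, ¥6,595.90):
Base rate for 0575.91 is 6% + ¥3.36/liter.
Origin Ormark qualifies under the Narune–Ormark agreement and 0575.91 is covered: preferential rate Free applies instead.
The additional-duty order on 0575.91 targets Quenland, not Ormark; it does not apply.
Duty = ¥6,595.90 × 0% = ¥0.00.
Total = ¥13,867.55 + ¥0.00 = ¥13,867.55.

¥13,867.55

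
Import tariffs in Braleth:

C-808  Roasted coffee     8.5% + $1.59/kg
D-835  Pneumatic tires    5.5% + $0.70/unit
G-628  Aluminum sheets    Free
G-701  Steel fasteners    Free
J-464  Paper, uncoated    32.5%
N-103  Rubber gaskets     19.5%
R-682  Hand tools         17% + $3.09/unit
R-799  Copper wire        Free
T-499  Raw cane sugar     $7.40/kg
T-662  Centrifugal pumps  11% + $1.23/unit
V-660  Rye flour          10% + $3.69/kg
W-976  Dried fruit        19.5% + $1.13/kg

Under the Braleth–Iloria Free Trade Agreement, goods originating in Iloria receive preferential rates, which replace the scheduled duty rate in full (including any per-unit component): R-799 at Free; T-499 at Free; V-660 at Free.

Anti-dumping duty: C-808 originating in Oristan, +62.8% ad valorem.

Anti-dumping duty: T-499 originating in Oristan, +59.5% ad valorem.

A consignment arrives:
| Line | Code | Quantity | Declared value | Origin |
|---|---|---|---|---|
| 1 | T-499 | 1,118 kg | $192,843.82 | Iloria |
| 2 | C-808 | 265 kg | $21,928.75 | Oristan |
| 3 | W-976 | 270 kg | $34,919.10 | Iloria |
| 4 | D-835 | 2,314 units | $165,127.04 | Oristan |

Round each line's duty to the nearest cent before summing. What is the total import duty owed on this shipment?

Line 1 (T-499, Iloria, 1,118 kg, $192,843.82):
Base rate for T-499 is $7.40/kg.
Origin Iloria qualifies under the Braleth–Iloria agreement and T-499 is covered: preferential rate Free applies instead.
The additional-duty order on T-499 targets Oristan, not Iloria; it does not apply.
Duty = $192,843.82 × 0% = $0.00.
Line 2 (C-808, Oristan, 265 kg, $21,928.75):
Base rate for C-808 is 8.5% + $1.59/kg.
Additional duty on C-808 from Oristan: +62.8%. Applied ad valorem rate: 8.5% + 62.8% = 71.3%.
Duty = $21,928.75 × 71.3% + 265 × $1.59 = $16,056.55.
Line 3 (W-976, Iloria, 270 kg, $34,919.10):
Base rate for W-976 is 19.5% + $1.13/kg.
Origin Iloria is the FTA partner but W-976 is not on the preference list; base rate stands.
Duty = $34,919.10 × 19.5% + 270 × $1.13 = $7,114.32.
Line 4 (D-835, Oristan, 2,314 units, $165,127.04):
Base rate for D-835 is 5.5% + $0.70/unit.
Duty = $165,127.04 × 5.5% + 2,314 × $0.70 = $10,701.79.
Total = $0.00 + $16,056.55 + $7,114.32 + $10,701.79 = $33,872.66.

$33,872.66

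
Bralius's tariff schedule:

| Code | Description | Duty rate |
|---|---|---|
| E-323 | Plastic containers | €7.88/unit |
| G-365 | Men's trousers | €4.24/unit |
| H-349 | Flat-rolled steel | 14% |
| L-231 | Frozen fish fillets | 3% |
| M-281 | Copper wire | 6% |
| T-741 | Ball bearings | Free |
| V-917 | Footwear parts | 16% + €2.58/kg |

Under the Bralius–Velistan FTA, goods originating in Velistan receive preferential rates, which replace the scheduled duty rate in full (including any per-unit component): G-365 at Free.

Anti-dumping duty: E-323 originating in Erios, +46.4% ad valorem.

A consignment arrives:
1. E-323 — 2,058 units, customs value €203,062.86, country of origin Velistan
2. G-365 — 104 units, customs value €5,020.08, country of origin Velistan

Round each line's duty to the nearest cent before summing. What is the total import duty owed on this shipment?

Line 1 (E-323, Velistan, 2,058 units, €203,062.86):
Base rate for E-323 is €7.88/unit.
Origin Velistan is the FTA partner but E-323 is not on the preference list; base rate stands.
The additional-duty order on E-323 targets Erios, not Velistan; it does not apply.
Duty = 2,058 × €7.88 = €16,217.04.
Line 2 (G-365, Velistan, 104 units, €5,020.08):
Base rate for G-365 is €4.24/unit.
Origin Velistan qualifies under the Bralius–Velistan agreement and G-365 is covered: preferential rate Free applies instead.
Duty = €5,020.08 × 0% = €0.00.
Total = €16,217.04 + €0.00 = €16,217.04.

€16,217.04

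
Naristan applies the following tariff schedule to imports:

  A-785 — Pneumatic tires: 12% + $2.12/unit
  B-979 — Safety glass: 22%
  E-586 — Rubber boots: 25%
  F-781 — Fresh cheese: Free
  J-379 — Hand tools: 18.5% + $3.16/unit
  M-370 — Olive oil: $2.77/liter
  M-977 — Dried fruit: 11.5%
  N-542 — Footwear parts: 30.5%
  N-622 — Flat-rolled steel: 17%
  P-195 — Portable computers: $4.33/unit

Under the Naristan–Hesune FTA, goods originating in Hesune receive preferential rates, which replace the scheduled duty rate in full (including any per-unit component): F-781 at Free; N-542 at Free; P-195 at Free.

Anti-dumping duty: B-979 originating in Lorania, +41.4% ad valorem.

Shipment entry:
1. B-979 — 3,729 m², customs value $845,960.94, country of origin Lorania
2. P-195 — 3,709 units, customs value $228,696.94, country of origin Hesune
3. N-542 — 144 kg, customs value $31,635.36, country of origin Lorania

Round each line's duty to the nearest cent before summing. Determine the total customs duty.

$545,988.02

Line 1 (B-979, Lorania, 3,729 m², $845,960.94):
Base rate for B-979 is 22%.
Additional duty on B-979 from Lorania: +41.4%. Applied ad valorem rate: 22% + 41.4% = 63.4%.
Duty = $845,960.94 × 63.4% = $536,339.24.
Line 2 (P-195, Hesune, 3,709 units, $228,696.94):
Base rate for P-195 is $4.33/unit.
Origin Hesune qualifies under the Naristan–Hesune agreement and P-195 is covered: preferential rate Free applies instead.
Duty = $228,696.94 × 0% = $0.00.
Line 3 (N-542, Lorania, 144 kg, $31,635.36):
Base rate for N-542 is 30.5%.
N-542 has an FTA preferential rate, but origin Lorania is not Hesune; base rate stands.
Duty = $31,635.36 × 30.5% = $9,648.78.
Total = $536,339.24 + $0.00 + $9,648.78 = $545,988.02.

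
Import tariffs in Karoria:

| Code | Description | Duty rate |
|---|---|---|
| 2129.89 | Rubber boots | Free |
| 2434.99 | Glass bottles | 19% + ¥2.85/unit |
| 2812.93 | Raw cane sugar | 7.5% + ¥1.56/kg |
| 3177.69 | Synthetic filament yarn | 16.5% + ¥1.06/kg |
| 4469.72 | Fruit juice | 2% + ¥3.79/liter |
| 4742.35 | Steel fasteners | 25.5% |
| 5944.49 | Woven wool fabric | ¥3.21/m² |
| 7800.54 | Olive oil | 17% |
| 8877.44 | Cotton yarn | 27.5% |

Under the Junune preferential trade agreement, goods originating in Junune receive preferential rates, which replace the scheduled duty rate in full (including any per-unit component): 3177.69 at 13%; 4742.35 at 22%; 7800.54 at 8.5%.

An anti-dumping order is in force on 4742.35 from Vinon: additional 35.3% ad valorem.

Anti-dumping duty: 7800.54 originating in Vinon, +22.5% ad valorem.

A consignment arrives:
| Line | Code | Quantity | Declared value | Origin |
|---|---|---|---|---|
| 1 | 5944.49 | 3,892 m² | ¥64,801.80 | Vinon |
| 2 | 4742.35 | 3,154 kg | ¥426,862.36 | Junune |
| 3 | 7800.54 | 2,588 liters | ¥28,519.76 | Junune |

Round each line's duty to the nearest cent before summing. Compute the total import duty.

¥108,827.22

Line 1 (5944.49, Vinon, 3,892 m², ¥64,801.80):
Base rate for 5944.49 is ¥3.21/m².
Duty = 3,892 × ¥3.21 = ¥12,493.32.
Line 2 (4742.35, Junune, 3,154 kg, ¥426,862.36):
Base rate for 4742.35 is 25.5%.
Origin Junune qualifies under the Karoria–Junune agreement and 4742.35 is covered: preferential rate 22% applies instead.
The additional-duty order on 4742.35 targets Vinon, not Junune; it does not apply.
Duty = ¥426,862.36 × 22% = ¥93,909.72.
Line 3 (7800.54, Junune, 2,588 liters, ¥28,519.76):
Base rate for 7800.54 is 17%.
Origin Junune qualifies under the Karoria–Junune agreement and 7800.54 is covered: preferential rate 8.5% applies instead.
The additional-duty order on 7800.54 targets Vinon, not Junune; it does not apply.
Duty = ¥28,519.76 × 8.5% = ¥2,424.18.
Total = ¥12,493.32 + ¥93,909.72 + ¥2,424.18 = ¥108,827.22.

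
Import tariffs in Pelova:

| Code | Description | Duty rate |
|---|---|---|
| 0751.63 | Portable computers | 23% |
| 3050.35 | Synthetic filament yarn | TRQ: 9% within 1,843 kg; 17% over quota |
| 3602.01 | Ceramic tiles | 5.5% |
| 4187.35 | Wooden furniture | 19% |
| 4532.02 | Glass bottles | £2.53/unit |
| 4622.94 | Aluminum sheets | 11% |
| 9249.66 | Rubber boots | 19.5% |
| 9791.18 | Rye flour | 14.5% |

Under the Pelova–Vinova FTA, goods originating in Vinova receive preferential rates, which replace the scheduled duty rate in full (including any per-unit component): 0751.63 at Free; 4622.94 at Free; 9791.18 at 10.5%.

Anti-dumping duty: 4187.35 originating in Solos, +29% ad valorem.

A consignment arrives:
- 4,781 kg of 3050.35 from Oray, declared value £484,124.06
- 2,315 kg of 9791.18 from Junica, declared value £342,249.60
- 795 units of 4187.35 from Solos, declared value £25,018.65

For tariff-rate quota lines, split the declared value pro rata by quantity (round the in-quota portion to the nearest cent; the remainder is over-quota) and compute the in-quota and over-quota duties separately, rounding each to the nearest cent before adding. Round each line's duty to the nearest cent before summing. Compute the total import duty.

£129,006.46

Line 1 (3050.35, Oray, 4,781 kg, £484,124.06):
Code 3050.35 is under a tariff-rate quota (threshold 1,843 kg). In-quota: 1,843 kg at 9%; over-quota: 2,938 kg at 17%.
Pro-rata value split: in-quota = £484,124.06 × 1,843/4,781 = £186,622.18; over-quota = £484,124.06 − £186,622.18 = £297,501.88.
In-quota duty = £186,622.18 × 9% = £16,796.00. Over-quota duty = £297,501.88 × 17% = £50,575.32.
Line duty = £16,796.00 + £50,575.32 = £67,371.32.
Line 2 (9791.18, Junica, 2,315 kg, £342,249.60):
Base rate for 9791.18 is 14.5%.
9791.18 has an FTA preferential rate, but origin Junica is not Vinova; base rate stands.
Duty = £342,249.60 × 14.5% = £49,626.19.
Line 3 (4187.35, Solos, 795 units, £25,018.65):
Base rate for 4187.35 is 19%.
Additional duty on 4187.35 from Solos: +29%. Applied ad valorem rate: 19% + 29% = 48%.
Duty = £25,018.65 × 48% = £12,008.95.
Total = £67,371.32 + £49,626.19 + £12,008.95 = £129,006.46.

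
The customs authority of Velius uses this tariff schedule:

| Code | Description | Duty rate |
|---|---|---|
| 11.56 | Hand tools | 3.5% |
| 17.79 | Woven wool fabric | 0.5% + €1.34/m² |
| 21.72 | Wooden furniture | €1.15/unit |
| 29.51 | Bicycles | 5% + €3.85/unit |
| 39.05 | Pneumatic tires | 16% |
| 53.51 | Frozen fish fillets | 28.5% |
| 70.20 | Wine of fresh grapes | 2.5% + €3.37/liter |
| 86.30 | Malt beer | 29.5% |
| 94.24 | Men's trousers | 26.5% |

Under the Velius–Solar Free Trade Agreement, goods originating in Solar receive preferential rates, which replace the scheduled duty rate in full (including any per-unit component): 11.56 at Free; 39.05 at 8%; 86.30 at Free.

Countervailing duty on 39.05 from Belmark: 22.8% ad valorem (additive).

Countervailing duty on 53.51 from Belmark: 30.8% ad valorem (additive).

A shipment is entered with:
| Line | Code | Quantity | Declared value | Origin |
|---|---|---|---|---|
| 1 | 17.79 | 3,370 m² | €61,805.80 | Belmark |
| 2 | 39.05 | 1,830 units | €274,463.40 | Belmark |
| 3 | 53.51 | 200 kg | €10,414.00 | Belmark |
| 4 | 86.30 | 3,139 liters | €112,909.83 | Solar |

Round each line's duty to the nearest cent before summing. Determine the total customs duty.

€117,492.13

Line 1 (17.79, Belmark, 3,370 m², €61,805.80):
Base rate for 17.79 is 0.5% + €1.34/m².
Duty = €61,805.80 × 0.5% + 3,370 × €1.34 = €4,824.83.
Line 2 (39.05, Belmark, 1,830 units, €274,463.40):
Base rate for 39.05 is 16%.
39.05 has an FTA preferential rate, but origin Belmark is not Solar; base rate stands.
Additional duty on 39.05 from Belmark: +22.8%. Applied ad valorem rate: 16% + 22.8% = 38.8%.
Duty = €274,463.40 × 38.8% = €106,491.80.
Line 3 (53.51, Belmark, 200 kg, €10,414.00):
Base rate for 53.51 is 28.5%.
Additional duty on 53.51 from Belmark: +30.8%. Applied ad valorem rate: 28.5% + 30.8% = 59.3%.
Duty = €10,414.00 × 59.3% = €6,175.50.
Line 4 (86.30, Solar, 3,139 liters, €112,909.83):
Base rate for 86.30 is 29.5%.
Origin Solar qualifies under the Velius–Solar agreement and 86.30 is covered: preferential rate Free applies instead.
Duty = €112,909.83 × 0% = €0.00.
Total = €4,824.83 + €106,491.80 + €6,175.50 + €0.00 = €117,492.13.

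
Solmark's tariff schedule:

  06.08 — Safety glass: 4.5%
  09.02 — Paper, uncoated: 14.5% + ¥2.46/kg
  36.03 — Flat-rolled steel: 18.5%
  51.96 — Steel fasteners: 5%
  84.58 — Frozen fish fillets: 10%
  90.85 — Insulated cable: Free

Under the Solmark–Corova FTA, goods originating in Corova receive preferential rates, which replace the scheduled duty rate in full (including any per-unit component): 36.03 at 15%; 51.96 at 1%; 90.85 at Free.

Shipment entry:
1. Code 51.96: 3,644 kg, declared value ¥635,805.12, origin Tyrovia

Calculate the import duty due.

Line 1 (51.96, Tyrovia, 3,644 kg, ¥635,805.12):
Base rate for 51.96 is 5%.
51.96 has an FTA preferential rate, but origin Tyrovia is not Corova; base rate stands.
Duty = ¥635,805.12 × 5% = ¥31,790.26.

¥31,790.26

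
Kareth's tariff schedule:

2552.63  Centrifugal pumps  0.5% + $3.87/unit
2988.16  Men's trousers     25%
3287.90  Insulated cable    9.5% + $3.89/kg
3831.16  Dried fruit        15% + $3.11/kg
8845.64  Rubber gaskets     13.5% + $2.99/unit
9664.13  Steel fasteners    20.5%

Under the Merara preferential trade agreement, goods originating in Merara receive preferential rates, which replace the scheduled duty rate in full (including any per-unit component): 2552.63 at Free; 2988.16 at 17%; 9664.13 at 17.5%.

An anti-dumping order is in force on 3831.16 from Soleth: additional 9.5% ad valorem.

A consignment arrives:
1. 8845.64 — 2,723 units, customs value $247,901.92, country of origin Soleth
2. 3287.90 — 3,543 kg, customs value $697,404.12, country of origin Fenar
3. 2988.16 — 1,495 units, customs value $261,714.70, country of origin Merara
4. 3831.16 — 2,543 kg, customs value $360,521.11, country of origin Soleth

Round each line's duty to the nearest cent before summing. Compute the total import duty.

Line 1 (8845.64, Soleth, 2,723 units, $247,901.92):
Base rate for 8845.64 is 13.5% + $2.99/unit.
Duty = $247,901.92 × 13.5% + 2,723 × $2.99 = $41,608.53.
Line 2 (3287.90, Fenar, 3,543 kg, $697,404.12):
Base rate for 3287.90 is 9.5% + $3.89/kg.
Duty = $697,404.12 × 9.5% + 3,543 × $3.89 = $80,035.66.
Line 3 (2988.16, Merara, 1,495 units, $261,714.70):
Base rate for 2988.16 is 25%.
Origin Merara qualifies under the Kareth–Merara agreement and 2988.16 is covered: preferential rate 17% applies instead.
Duty = $261,714.70 × 17% = $44,491.50.
Line 4 (3831.16, Soleth, 2,543 kg, $360,521.11):
Base rate for 3831.16 is 15% + $3.11/kg.
Additional duty on 3831.16 from Soleth: +9.5%. Applied ad valorem rate: 15% + 9.5% = 24.5%.
Duty = $360,521.11 × 24.5% + 2,543 × $3.11 = $96,236.40.
Total = $41,608.53 + $80,035.66 + $44,491.50 + $96,236.40 = $262,372.09.

$262,372.09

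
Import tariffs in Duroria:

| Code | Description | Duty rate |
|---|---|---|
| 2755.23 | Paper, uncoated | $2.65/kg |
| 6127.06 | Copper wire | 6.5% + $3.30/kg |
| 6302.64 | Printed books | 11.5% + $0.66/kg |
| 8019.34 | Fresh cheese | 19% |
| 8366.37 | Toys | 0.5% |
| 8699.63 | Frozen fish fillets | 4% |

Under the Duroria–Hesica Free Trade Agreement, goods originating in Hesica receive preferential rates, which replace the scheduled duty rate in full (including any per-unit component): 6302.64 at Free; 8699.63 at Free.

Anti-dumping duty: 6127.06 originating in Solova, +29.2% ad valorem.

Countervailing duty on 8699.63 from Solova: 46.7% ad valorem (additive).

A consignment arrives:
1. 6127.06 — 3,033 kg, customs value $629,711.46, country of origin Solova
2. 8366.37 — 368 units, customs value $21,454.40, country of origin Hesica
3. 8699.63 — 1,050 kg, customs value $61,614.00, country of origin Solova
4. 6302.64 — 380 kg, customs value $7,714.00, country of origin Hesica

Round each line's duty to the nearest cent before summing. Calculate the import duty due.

$266,161.46

Line 1 (6127.06, Solova, 3,033 kg, $629,711.46):
Base rate for 6127.06 is 6.5% + $3.30/kg.
Additional duty on 6127.06 from Solova: +29.2%. Applied ad valorem rate: 6.5% + 29.2% = 35.7%.
Duty = $629,711.46 × 35.7% + 3,033 × $3.30 = $234,815.89.
Line 2 (8366.37, Hesica, 368 units, $21,454.40):
Base rate for 8366.37 is 0.5%.
Origin Hesica is the FTA partner but 8366.37 is not on the preference list; base rate stands.
Duty = $21,454.40 × 0.5% = $107.27.
Line 3 (8699.63, Solova, 1,050 kg, $61,614.00):
Base rate for 8699.63 is 4%.
8699.63 has an FTA preferential rate, but origin Solova is not Hesica; base rate stands.
Additional duty on 8699.63 from Solova: +46.7%. Applied ad valorem rate: 4% + 46.7% = 50.7%.
Duty = $61,614.00 × 50.7% = $31,238.30.
Line 4 (6302.64, Hesica, 380 kg, $7,714.00):
Base rate for 6302.64 is 11.5% + $0.66/kg.
Origin Hesica qualifies under the Duroria–Hesica agreement and 6302.64 is covered: preferential rate Free applies instead.
Duty = $7,714.00 × 0% = $0.00.
Total = $234,815.89 + $107.27 + $31,238.30 + $0.00 = $266,161.46.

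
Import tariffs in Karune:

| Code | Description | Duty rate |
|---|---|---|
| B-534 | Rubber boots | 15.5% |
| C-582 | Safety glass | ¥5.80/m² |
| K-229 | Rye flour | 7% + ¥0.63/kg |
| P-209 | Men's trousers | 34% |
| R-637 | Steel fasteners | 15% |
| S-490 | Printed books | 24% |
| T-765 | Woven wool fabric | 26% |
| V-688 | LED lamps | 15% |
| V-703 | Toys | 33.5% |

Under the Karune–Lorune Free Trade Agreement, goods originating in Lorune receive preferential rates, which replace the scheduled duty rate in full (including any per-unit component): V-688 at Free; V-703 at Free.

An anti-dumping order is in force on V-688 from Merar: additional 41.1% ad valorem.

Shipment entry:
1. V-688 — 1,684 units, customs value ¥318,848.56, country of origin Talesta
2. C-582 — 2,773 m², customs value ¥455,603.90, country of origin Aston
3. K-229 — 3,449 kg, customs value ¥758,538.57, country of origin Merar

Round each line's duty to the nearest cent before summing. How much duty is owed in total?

Line 1 (V-688, Talesta, 1,684 units, ¥318,848.56):
Base rate for V-688 is 15%.
V-688 has an FTA preferential rate, but origin Talesta is not Lorune; base rate stands.
The additional-duty order on V-688 targets Merar, not Talesta; it does not apply.
Duty = ¥318,848.56 × 15% = ¥47,827.28.
Line 2 (C-582, Aston, 2,773 m², ¥455,603.90):
Base rate for C-582 is ¥5.80/m².
Duty = 2,773 × ¥5.80 = ¥16,083.40.
Line 3 (K-229, Merar, 3,449 kg, ¥758,538.57):
Base rate for K-229 is 7% + ¥0.63/kg.
Duty = ¥758,538.57 × 7% + 3,449 × ¥0.63 = ¥55,270.57.
Total = ¥47,827.28 + ¥16,083.40 + ¥55,270.57 = ¥119,181.25.

¥119,181.25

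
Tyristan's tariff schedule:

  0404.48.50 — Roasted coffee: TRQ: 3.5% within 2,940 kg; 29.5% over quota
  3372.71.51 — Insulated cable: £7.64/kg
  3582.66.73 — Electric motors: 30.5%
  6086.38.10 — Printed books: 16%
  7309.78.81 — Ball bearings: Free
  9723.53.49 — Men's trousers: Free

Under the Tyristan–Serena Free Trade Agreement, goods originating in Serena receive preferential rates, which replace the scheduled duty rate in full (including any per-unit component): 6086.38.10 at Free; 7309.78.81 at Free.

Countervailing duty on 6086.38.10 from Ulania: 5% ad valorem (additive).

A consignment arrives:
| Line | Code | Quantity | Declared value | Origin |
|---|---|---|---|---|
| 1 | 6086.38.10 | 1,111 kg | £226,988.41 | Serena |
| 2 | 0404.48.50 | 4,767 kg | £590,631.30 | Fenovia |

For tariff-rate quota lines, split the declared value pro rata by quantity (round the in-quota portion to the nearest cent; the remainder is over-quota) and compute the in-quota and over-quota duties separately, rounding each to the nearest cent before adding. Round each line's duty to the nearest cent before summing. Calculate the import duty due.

£79,527.07

Line 1 (6086.38.10, Serena, 1,111 kg, £226,988.41):
Base rate for 6086.38.10 is 16%.
Origin Serena qualifies under the Tyristan–Serena agreement and 6086.38.10 is covered: preferential rate Free applies instead.
The additional-duty order on 6086.38.10 targets Ulania, not Serena; it does not apply.
Duty = £226,988.41 × 0% = £0.00.
Line 2 (0404.48.50, Fenovia, 4,767 kg, £590,631.30):
Code 0404.48.50 is under a tariff-rate quota (threshold 2,940 kg). In-quota: 2,940 kg at 3.5%; over-quota: 1,827 kg at 29.5%.
Pro-rata value split: in-quota = £590,631.30 × 2,940/4,767 = £364,266.00; over-quota = £590,631.30 − £364,266.00 = £226,365.30.
In-quota duty = £364,266.00 × 3.5% = £12,749.31. Over-quota duty = £226,365.30 × 29.5% = £66,777.76.
Line duty = £12,749.31 + £66,777.76 = £79,527.07.
Total = £0.00 + £79,527.07 = £79,527.07.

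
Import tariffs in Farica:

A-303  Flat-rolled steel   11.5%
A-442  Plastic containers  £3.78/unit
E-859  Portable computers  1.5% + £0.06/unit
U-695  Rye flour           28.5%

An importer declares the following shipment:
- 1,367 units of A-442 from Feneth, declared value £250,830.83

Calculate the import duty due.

£5,167.26

Line 1 (A-442, Feneth, 1,367 units, £250,830.83):
Base rate for A-442 is £3.78/unit.
Duty = 1,367 × £3.78 = £5,167.26.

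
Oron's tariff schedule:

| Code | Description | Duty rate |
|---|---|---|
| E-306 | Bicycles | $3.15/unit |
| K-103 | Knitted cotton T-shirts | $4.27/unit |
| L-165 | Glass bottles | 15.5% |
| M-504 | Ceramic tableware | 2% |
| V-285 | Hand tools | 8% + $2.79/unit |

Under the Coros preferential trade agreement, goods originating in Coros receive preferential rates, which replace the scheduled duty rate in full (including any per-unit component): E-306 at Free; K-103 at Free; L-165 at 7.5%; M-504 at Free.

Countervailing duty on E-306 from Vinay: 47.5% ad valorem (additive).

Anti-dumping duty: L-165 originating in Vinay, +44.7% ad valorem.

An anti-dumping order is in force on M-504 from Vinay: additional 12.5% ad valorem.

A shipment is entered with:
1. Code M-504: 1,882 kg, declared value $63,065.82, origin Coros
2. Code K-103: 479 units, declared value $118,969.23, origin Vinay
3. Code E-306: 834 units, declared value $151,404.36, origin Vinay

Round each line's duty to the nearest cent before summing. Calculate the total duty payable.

$76,589.50

Line 1 (M-504, Coros, 1,882 kg, $63,065.82):
Base rate for M-504 is 2%.
Origin Coros qualifies under the Oron–Coros agreement and M-504 is covered: preferential rate Free applies instead.
The additional-duty order on M-504 targets Vinay, not Coros; it does not apply.
Duty = $63,065.82 × 0% = $0.00.
Line 2 (K-103, Vinay, 479 units, $118,969.23):
Base rate for K-103 is $4.27/unit.
K-103 has an FTA preferential rate, but origin Vinay is not Coros; base rate stands.
Duty = 479 × $4.27 = $2,045.33.
Line 3 (E-306, Vinay, 834 units, $151,404.36):
Base rate for E-306 is $3.15/unit.
E-306 has an FTA preferential rate, but origin Vinay is not Coros; base rate stands.
Additional duty on E-306 from Vinay: +47.5% ad valorem. Applied ad valorem rate = 47.5%.
Duty = $151,404.36 × 47.5% + 834 × $3.15 = $74,544.17.
Total = $0.00 + $2,045.33 + $74,544.17 = $76,589.50.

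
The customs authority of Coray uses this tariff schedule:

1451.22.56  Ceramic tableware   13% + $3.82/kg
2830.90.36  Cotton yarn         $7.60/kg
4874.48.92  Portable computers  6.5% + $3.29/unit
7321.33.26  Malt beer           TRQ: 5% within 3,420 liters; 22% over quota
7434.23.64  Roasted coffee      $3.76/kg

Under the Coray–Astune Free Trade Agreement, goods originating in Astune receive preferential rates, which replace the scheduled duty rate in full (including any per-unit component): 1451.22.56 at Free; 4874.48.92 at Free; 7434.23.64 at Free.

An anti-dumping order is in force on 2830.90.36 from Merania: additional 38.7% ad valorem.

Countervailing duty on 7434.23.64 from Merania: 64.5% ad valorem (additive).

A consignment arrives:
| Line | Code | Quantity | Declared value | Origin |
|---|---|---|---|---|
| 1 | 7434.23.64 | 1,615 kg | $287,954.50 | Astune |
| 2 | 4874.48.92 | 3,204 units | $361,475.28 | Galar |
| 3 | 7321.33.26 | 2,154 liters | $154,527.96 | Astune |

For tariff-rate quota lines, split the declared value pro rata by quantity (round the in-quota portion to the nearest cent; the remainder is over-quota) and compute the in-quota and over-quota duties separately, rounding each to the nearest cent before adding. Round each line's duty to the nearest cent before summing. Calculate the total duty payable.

$41,763.45

Line 1 (7434.23.64, Astune, 1,615 kg, $287,954.50):
Base rate for 7434.23.64 is $3.76/kg.
Origin Astune qualifies under the Coray–Astune agreement and 7434.23.64 is covered: preferential rate Free applies instead.
The additional-duty order on 7434.23.64 targets Merania, not Astune; it does not apply.
Duty = $287,954.50 × 0% = $0.00.
Line 2 (4874.48.92, Galar, 3,204 units, $361,475.28):
Base rate for 4874.48.92 is 6.5% + $3.29/unit.
4874.48.92 has an FTA preferential rate, but origin Galar is not Astune; base rate stands.
Duty = $361,475.28 × 6.5% + 3,204 × $3.29 = $34,037.05.
Line 3 (7321.33.26, Astune, 2,154 liters, $154,527.96):
Code 7321.33.26 is under a tariff-rate quota (threshold 3,420 liters). Quantity 2,154 liters is within the quota, so the in-quota rate 5% applies to the full value.
Duty = $154,527.96 × 5% = $7,726.40.
Total = $0.00 + $34,037.05 + $7,726.40 = $41,763.45.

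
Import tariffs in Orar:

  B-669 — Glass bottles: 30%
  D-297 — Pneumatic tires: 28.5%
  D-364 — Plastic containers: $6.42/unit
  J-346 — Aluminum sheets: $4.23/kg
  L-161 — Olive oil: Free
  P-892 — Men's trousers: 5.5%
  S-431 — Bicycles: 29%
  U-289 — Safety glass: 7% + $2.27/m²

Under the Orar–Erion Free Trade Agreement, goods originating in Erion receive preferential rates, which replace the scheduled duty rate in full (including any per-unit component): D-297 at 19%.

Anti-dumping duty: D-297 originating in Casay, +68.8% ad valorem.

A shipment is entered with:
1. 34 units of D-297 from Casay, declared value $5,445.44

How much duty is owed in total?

$5,298.41

Line 1 (D-297, Casay, 34 units, $5,445.44):
Base rate for D-297 is 28.5%.
D-297 has an FTA preferential rate, but origin Casay is not Erion; base rate stands.
Additional duty on D-297 from Casay: +68.8%. Applied ad valorem rate: 28.5% + 68.8% = 97.3%.
Duty = $5,445.44 × 97.3% = $5,298.41.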